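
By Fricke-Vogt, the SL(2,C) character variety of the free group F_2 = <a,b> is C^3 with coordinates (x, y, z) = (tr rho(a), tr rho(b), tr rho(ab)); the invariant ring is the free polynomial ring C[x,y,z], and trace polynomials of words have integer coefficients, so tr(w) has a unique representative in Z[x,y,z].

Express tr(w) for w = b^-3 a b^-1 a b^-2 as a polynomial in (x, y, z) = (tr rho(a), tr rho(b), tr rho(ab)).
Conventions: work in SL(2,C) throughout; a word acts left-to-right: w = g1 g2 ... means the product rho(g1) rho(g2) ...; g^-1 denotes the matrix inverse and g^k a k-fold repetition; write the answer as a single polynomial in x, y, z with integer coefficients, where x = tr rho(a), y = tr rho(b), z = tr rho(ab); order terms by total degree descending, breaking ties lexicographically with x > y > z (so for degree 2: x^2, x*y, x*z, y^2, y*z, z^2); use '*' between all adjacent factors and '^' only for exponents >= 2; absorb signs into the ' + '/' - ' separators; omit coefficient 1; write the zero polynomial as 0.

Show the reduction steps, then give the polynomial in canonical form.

x^2*y^6 - 2*x*y^5*z - 4*x^2*y^4 + y^4*z^2 + 7*x*y^3*z + 3*x^2*y^2 - y^4 - 3*y^2*z^2 - 4*x*y*z + 4*y^2 + z^2 - 2

so tr(a^2) = tr(a) * tr(a) - tr(1) = x^2 - 2
tr(a^2 b) = tr(a) * tr(b a) - tr(b) = x*z - y
tr(a^2 b^-1) = tr(a^2) * tr(b) - tr(a^2 b) = x^2*y - x*z - y
tr(b^-1 a^2 b^-1) = tr(a^2 b^-1) * tr(b) - tr(a^2) = x^2*y^2 - x*y*z - x^2 - y^2 + 2
so tr(b^-1 a^2 b^-2) = tr(b^-1 a^2 b^-1) * tr(b) - tr(b^-1 a^2) = x^2*y^3 - x*y^2*z - 2*x^2*y - y^3 + x*z + 3*y
so tr(a^2 b^-4) = tr(b^-1 a^2 b^-2) * tr(b) - tr(b^-1 a^2 b^-1) = x^2*y^4 - x*y^3*z - 3*x^2*y^2 - y^4 + 2*x*y*z + x^2 + 4*y^2 - 2
reduce: tr(a b^-5 a) = tr(a^2 b^-4) * tr(b) - tr(a^2 b^-3) = x^2*y^5 - x*y^4*z - 4*x^2*y^3 - y^5 + 3*x*y^2*z + 3*x^2*y + 5*y^3 - x*z - 5*y
so tr(a b a b) = tr(b a) * tr(b a) - tr(1) = z^2 - 2
tr(b^-1 a b a) = tr(a b a) * tr(b) - tr(a b a b) = x*y*z - y^2 - z^2 + 2
so tr(b^-1 a b a b^-1) = tr(b^-1 a b a) * tr(b) - tr(b^-1 a b a b) = x*y^2*z - y^3 - y*z^2 - x*z + 3*y
so tr(b^-2 a b a b^-1) = tr(b^-1 a b a b^-1) * tr(b) - tr(b^-1 a b a) = x*y^3*z - y^4 - y^2*z^2 - 2*x*y*z + 4*y^2 + z^2 - 2
tr(b^-1 a b a b^-3) = tr(b^-2 a b a b^-1) * tr(b) - tr(b^-2 a b a) = x*y^4*z - y^5 - y^3*z^2 - 3*x*y^2*z + 5*y^3 + 2*y*z^2 + x*z - 5*y
reduce: tr(a b^-5 a b) = tr(b^-1 a b a b^-3) * tr(b) - tr(b^-1 a b a b^-2) = x*y^5*z - y^6 - y^4*z^2 - 4*x*y^3*z + 6*y^4 + 3*y^2*z^2 + 3*x*y*z - 9*y^2 - z^2 + 2
tr(b^-3 a b^-1 a b^-2) = tr(a b^-5 a) * tr(b) - tr(a b^-5 a b) = x^2*y^6 - 2*x*y^5*z - 4*x^2*y^4 + y^4*z^2 + 7*x*y^3*z + 3*x^2*y^2 - y^4 - 3*y^2*z^2 - 4*x*y*z + 4*y^2 + z^2 - 2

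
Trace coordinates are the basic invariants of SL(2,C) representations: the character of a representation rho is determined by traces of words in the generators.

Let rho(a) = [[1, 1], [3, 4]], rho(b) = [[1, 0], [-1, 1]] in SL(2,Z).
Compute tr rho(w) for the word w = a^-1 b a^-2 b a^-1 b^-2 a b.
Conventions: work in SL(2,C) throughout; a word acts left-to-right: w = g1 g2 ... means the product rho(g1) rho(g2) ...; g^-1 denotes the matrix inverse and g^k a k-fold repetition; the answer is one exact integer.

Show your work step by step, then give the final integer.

470

rho(a^-1) = [[4, -1], [-3, 1]]
... * rho(b) = [[1, 0], [-1, 1]]  ->  [[5, -1], [-4, 1]]
... * rho(a^-1) = [[4, -1], [-3, 1]]  ->  [[23, -6], [-19, 5]]
... * rho(a^-1) = [[4, -1], [-3, 1]]  ->  [[110, -29], [-91, 24]]
... * rho(b) = [[1, 0], [-1, 1]]  ->  [[139, -29], [-115, 24]]
... * rho(a^-1) = [[4, -1], [-3, 1]]  ->  [[643, -168], [-532, 139]]
... * rho(b^-1) = [[1, 0], [1, 1]]  ->  [[475, -168], [-393, 139]]
... * rho(b^-1) = [[1, 0], [1, 1]]  ->  [[307, -168], [-254, 139]]
... * rho(a) = [[1, 1], [3, 4]]  ->  [[-197, -365], [163, 302]]
... * rho(b) = [[1, 0], [-1, 1]]  ->  [[168, -365], [-139, 302]]
tr = 168 + 302 = 470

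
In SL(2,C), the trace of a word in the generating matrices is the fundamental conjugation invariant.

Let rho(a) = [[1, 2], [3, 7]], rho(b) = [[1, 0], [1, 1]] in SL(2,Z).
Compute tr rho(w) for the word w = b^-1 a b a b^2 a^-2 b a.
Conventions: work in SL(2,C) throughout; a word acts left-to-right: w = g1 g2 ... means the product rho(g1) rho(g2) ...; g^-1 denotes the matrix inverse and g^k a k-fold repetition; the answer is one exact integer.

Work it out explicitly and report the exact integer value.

rho(b^-1) = [[1, 0], [-1, 1]]
... * rho(a) = [[1, 2], [3, 7]]  ->  [[1, 2], [2, 5]]
... * rho(b) = [[1, 0], [1, 1]]  ->  [[3, 2], [7, 5]]
... * rho(a) = [[1, 2], [3, 7]]  ->  [[9, 20], [22, 49]]
... * rho(b) = [[1, 0], [1, 1]]  ->  [[29, 20], [71, 49]]
... * rho(b) = [[1, 0], [1, 1]]  ->  [[49, 20], [120, 49]]
... * rho(a^-1) = [[7, -2], [-3, 1]]  ->  [[283, -78], [693, -191]]
... * rho(a^-1) = [[7, -2], [-3, 1]]  ->  [[2215, -644], [5424, -1577]]
... * rho(b) = [[1, 0], [1, 1]]  ->  [[1571, -644], [3847, -1577]]
... * rho(a) = [[1, 2], [3, 7]]  ->  [[-361, -1366], [-884, -3345]]
tr = -361 + -3345 = -3706

-3706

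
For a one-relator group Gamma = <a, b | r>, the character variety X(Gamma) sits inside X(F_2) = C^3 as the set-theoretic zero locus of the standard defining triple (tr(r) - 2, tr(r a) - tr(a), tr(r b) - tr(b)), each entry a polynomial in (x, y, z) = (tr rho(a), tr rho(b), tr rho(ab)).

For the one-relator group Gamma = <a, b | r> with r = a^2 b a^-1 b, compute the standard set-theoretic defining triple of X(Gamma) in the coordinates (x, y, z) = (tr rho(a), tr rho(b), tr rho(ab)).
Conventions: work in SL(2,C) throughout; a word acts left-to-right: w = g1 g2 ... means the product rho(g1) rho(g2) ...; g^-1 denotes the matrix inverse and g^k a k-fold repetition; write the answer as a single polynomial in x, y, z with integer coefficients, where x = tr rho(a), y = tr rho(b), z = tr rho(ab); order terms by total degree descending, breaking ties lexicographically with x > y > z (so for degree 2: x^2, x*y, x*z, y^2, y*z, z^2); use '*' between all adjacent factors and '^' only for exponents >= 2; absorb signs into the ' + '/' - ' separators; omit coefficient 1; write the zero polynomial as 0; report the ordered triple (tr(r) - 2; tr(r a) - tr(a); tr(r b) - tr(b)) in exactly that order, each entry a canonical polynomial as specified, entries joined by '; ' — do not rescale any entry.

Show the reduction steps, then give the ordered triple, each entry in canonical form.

trace(b^2 a) = trace(b)*trace(a b) - trace(a) = y*z - x
trace(b^2) = trace(b)*trace(b) - trace(1) = y^2 - 2
trace(b a^2 b) = trace(a)*trace(b^2 a) - trace(b^2) = x*y*z - x^2 - y^2 + 2
trace(b a b a) = trace(b a)*trace(b a) - trace(1) = z^2 - 2
trace(b a^2 b a) = trace(a)*trace(b a b a) - trace(b a b) = x*z^2 - y*z - x
trace(a^2 b a^-1 b) = trace(b a^2 b)*trace(a) - trace(b a^2 b a) = x^2*y*z - x^3 - x*y^2 - x*z^2 + y*z + 3*x
trace(b a^3 b) = trace(a)*trace(a b^2 a) - trace(a b^2)  (reduce the a square) = x^2*y*z - x^3 - x*y^2 - y*z + 3*x
trace(b a^3 b a) = trace(a)*trace(a b a b a) - trace(a b a b)  (reduce the a square) = x^2*z^2 - x*y*z - x^2 - z^2 + 2
trace(a^2 b a^-1 b a) = trace(b a^3 b)*trace(a) - trace(b a^3 b a)  (eliminate a^-1) = x^3*y*z - x^4 - x^2*y^2 - x^2*z^2 + 4*x^2 + z^2 - 2
trace(b a^2) = trace(a)*trace(b a) - trace(b)  (reduce the a square) = x*z - y
trace(b^2 a^2 b) = trace(b)*trace(b a^2 b) - trace(b a^2)  (reduce the b square) = x*y^2*z - x^2*y - y^3 - x*z + 3*y
trace(b a b^2 a) = trace(b)*trace(a b a b) - trace(a b a)  (reduce the b square) = y*z^2 - x*z - y
trace(b a b^2) = trace(b)*trace(b a b) - trace(b a)  (reduce the b square) = y^2*z - x*y - z
trace(b^2 a^2 b a) = trace(a)*trace(b a b^2 a) - trace(b a b^2)  (reduce the a square) = x*y*z^2 - x^2*z - y^2*z + z
trace(a^2 b a^-1 b^2) = trace(b^2 a^2 b)*trace(a) - trace(b^2 a^2 b a)  (eliminate a^-1) = x^2*y^2*z - x^3*y - x*y^3 - x*y*z^2 + y^2*z + 3*x*y - z
assemble the triple (trace(r) - 2; trace(r a) - x; trace(r b) - y)

x^2*y*z - x^3 - x*y^2 - x*z^2 + y*z + 3*x - 2; x^3*y*z - x^4 - x^2*y^2 - x^2*z^2 + 4*x^2 + z^2 - x - 2; x^2*y^2*z - x^3*y - x*y^3 - x*y*z^2 + y^2*z + 3*x*y - y - z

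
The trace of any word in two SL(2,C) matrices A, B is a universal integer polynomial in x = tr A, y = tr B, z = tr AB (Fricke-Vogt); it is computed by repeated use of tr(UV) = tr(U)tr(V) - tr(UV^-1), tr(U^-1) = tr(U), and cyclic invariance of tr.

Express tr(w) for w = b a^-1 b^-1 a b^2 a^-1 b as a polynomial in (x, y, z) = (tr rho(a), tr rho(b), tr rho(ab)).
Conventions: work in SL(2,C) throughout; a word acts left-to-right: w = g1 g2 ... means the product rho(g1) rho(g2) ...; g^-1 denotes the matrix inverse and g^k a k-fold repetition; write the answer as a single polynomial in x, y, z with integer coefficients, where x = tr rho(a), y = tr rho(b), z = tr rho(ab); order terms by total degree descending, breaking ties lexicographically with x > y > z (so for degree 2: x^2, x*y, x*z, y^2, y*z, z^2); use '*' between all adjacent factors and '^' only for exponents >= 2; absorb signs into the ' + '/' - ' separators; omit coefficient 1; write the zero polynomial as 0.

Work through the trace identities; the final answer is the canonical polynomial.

trace(b^2) = trace(b)*trace(b) - trace(1)   [square of b] = y^2 - 2
trace(b^3) = trace(b)*trace(b^2) - trace(b)   [square of b] = y^3 - 3*y
trace(b^4) = trace(b)*trace(b^3) - trace(b^2)   [square of b] = y^4 - 4*y^2 + 2
trace(a b^2) = trace(b)*trace(a b) - trace(a)   [square of b] = y*z - x
trace(a b^3) = trace(b)*trace(a b^2) - trace(a b)   [square of b] = y^2*z - x*y - z
trace(b^4 a) = trace(b)*trace(a b^3) - trace(a b^2)   [square of b] = y^3*z - x*y^2 - 2*y*z + x
trace(b^2 a^-1 b^2) = trace(b^4)*trace(a) - trace(b^4 a)   [inverse elimination on a] = x*y^4 - y^3*z - 3*x*y^2 + 2*y*z + x
trace(b^3 a b^2) = trace(b)*trace(b^2 a b^2) - trace(b^2 a b)   [square of b] = y^4*z - x*y^3 - 3*y^2*z + 2*x*y + z
trace(a b a b) = trace(a b)*trace(a b) - trace(1)   [split at a repeated a] = z^2 - 2
trace(a b a) = trace(a)*trace(b a) - trace(b)   [square of a] = x*z - y
trace(a b a b^2) = trace(b)*trace(a b a b) - trace(a b a)   [square of b] = y*z^2 - x*z - y
trace(a b^3 a b) = trace(b)*trace(a b a b^2) - trace(a b a b)   [square of b] = y^2*z^2 - x*y*z - y^2 - z^2 + 2
trace(a b^3 a) = trace(a)*trace(b^3 a) - trace(b^3)   [square of a] = x*y^2*z - x^2*y - y^3 - x*z + 3*y
trace(b^3 a b^2 a) = trace(b)*trace(a b^3 a b) - trace(a b^3 a)   [square of b] = y^3*z^2 - 2*x*y^2*z + x^2*y - y*z^2 + x*z - y
trace(b a b^2 a^-1 b^2) = trace(b^3 a b^2)*trace(a) - trace(b^3 a b^2 a)   [inverse elimination on a] = x*y^4*z - x^2*y^3 - y^3*z^2 - x*y^2*z + x^2*y + y*z^2 + y
trace(b^2 a b a b^2) = trace(b)*trace(b^2 a b a b) - trace(b^2 a b a)   [square of b] = y^3*z^2 - x*y^2*z - y^3 - 2*y*z^2 + x*z + 3*y
trace(a b a b a b) = trace(b a b a)*trace(b a) - trace(a b)   [split at a repeated b] = z^3 - 3*z
trace(a b a b a) = trace(a)*trace(b a b a) - trace(b a b)   [square of a] = x*z^2 - y*z - x
trace(a b a b^2 a b) = trace(b)*trace(a b a b a b) - trace(a b a b a)   [square of b] = y*z^3 - x*z^2 - 2*y*z + x
trace(a^2 b a) = trace(a)*trace(b a^2) - trace(b a)   [square of a] = x^2*z - x*y - z
trace(a b a b^2 a) = trace(b)*trace(a^2 b a b) - trace(a^2 b a)   [square of b] = x*y*z^2 - x^2*z - y^2*z + z
trace(b^2 a b a b^2 a) = trace(b)*trace(a b a b^2 a b) - trace(a b a b^2 a)   [square of b] = y^2*z^3 - 2*x*y*z^2 + x^2*z - y^2*z + x*y - z
trace(b a b^2 a^-1 b^2 a) = trace(b^2 a b a b^2)*trace(a) - trace(b^2 a b a b^2 a)   [inverse elimination on a] = x*y^3*z^2 - x^2*y^2*z - y^2*z^3 - x*y^3 + y^2*z + 2*x*y + z
trace(a b^2 a^-1 b^2 a^-1 b) = trace(b a b^2 a^-1 b^2)*trace(a) - trace(b a b^2 a^-1 b^2 a)   [inverse elimination on a] = x^2*y^4*z - x^3*y^3 - 2*x*y^3*z^2 + y^2*z^3 + x^3*y + x*y^3 + x*y*z^2 - y^2*z - x*y - z
trace(b a^-1 b^-1 a b^2 a^-1 b) = trace(a b^2 a^-1 b^2 a^-1)*trace(b) - trace(a b^2 a^-1 b^2 a^-1 b)   [inverse elimination on b] = -x^2*y^4*z + x^3*y^3 + x*y^5 + 2*x*y^3*z^2 - y^4*z - y^2*z^3 - x^3*y - 4*x*y^3 - x*y*z^2 + 3*y^2*z + 2*x*y + z

-x^2*y^4*z + x^3*y^3 + x*y^5 + 2*x*y^3*z^2 - y^4*z - y^2*z^3 - x^3*y - 4*x*y^3 - x*y*z^2 + 3*y^2*z + 2*x*y + z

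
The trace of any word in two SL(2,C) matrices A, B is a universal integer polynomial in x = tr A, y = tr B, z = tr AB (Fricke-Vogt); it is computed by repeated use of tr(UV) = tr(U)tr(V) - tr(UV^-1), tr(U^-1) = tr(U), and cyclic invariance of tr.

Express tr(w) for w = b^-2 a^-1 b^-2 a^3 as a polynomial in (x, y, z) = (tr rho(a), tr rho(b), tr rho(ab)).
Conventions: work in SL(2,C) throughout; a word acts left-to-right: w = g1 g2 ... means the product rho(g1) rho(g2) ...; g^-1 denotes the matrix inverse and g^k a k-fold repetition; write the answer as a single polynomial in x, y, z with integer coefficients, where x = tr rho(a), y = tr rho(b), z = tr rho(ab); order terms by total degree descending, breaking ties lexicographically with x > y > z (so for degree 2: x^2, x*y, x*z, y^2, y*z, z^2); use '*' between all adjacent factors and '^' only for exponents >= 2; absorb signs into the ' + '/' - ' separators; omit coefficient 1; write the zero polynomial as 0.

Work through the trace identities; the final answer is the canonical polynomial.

trace(a^2) = trace(a)*trace(a) - trace(1)  (reduce the a square) = x^2 - 2
use: trace(a^2 b) = trace(a)*trace(b a) - trace(b)  (reduce the a square) = x*z - y
use: trace(a^2 b^-1) = trace(a^2)*trace(b) - trace(a^2 b)  (eliminate b^-1) = x^2*y - x*z - y
apply: trace(b^2 a^2) = trace(b)*trace(a^2 b) - trace(a^2)  (reduce the b square) = x*y*z - x^2 - y^2 + 2
trace(b^2 a) = trace(b)*trace(a b) - trace(a)  (reduce the b square) = y*z - x
trace(b a^3 b) = trace(a)*trace(b^2 a^2) - trace(b^2 a)  (reduce the a square) = x^2*y*z - x^3 - x*y^2 - y*z + 3*x
use: trace(b a b a) = trace(a b)*trace(a b) - trace(1)  (split on a) = z^2 - 2
apply: trace(a b a b a) = trace(a)*trace(b a b a) - trace(b a b)  (reduce the a square) = x*z^2 - y*z - x
apply: trace(b a^3 b a) = trace(a)*trace(a b a b a) - trace(a b a b)  (reduce the a square) = x^2*z^2 - x*y*z - x^2 - z^2 + 2
apply: trace(a^-1 b a^3 b) = trace(b a^3 b)*trace(a) - trace(b a^3 b a)  (eliminate a^-1) = x^3*y*z - x^4 - x^2*y^2 - x^2*z^2 + 4*x^2 + z^2 - 2
trace(a^3 b^-1 a^-1 b) = trace(a^-1 b a^3)*trace(b) - trace(a^-1 b a^3 b)  (eliminate b^-1) = -x^3*y*z + x^4 + x^2*y^2 + x^2*z^2 + x*y*z - 4*x^2 - y^2 - z^2 + 2
use: trace(a^-1 b^-1 a^3 b^-1) = trace(a^3 b^-1 a^-1)*trace(b) - trace(a^3 b^-1 a^-1 b)  (eliminate b^-1) = x^3*y*z - x^4 - x^2*z^2 - 2*x*y*z + 4*x^2 + z^2 - 2
apply: trace(a^3 b^-2 a^-1 b^-1) = trace(a^-1 b^-1 a^3 b^-1)*trace(b) - trace(a^-1 b^-1 a^3)  (eliminate b^-1) = x^3*y^2*z - x^4*y - x^2*y*z^2 - 2*x*y^2*z + 3*x^2*y + y*z^2 + x*z - y
use: trace(a^2 b^-2) = trace(a^2 b^-1)*trace(b) - trace(a^2)  (eliminate b^-1) = x^2*y^2 - x*y*z - x^2 - y^2 + 2
trace(b^-2 a^-1 b^-2 a^3) = trace(a^3 b^-2 a^-1 b^-1)*trace(b) - trace(a^3 b^-2 a^-1)  (eliminate b^-1) = x^3*y^3*z - x^4*y^2 - x^2*y^2*z^2 - 2*x*y^3*z + 2*x^2*y^2 + y^2*z^2 + 2*x*y*z + x^2 - 2

x^3*y^3*z - x^4*y^2 - x^2*y^2*z^2 - 2*x*y^3*z + 2*x^2*y^2 + y^2*z^2 + 2*x*y*z + x^2 - 2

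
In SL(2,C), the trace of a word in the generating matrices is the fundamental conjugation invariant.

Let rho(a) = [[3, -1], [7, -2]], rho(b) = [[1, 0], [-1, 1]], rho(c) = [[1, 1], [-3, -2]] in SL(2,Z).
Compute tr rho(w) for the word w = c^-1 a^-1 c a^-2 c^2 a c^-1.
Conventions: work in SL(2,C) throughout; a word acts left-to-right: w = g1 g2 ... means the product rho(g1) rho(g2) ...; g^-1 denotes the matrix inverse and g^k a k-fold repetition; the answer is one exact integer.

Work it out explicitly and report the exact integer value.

-5489

rho(c^-1) = [[-2, -1], [3, 1]]
... * rho(a^-1) = [[-2, 1], [-7, 3]]  ->  [[11, -5], [-13, 6]]
... * rho(c) = [[1, 1], [-3, -2]]  ->  [[26, 21], [-31, -25]]
... * rho(a^-1) = [[-2, 1], [-7, 3]]  ->  [[-199, 89], [237, -106]]
... * rho(a^-1) = [[-2, 1], [-7, 3]]  ->  [[-225, 68], [268, -81]]
... * rho(c) = [[1, 1], [-3, -2]]  ->  [[-429, -361], [511, 430]]
... * rho(c) = [[1, 1], [-3, -2]]  ->  [[654, 293], [-779, -349]]
... * rho(a) = [[3, -1], [7, -2]]  ->  [[4013, -1240], [-4780, 1477]]
... * rho(c^-1) = [[-2, -1], [3, 1]]  ->  [[-11746, -5253], [13991, 6257]]
tr = -11746 + 6257 = -5489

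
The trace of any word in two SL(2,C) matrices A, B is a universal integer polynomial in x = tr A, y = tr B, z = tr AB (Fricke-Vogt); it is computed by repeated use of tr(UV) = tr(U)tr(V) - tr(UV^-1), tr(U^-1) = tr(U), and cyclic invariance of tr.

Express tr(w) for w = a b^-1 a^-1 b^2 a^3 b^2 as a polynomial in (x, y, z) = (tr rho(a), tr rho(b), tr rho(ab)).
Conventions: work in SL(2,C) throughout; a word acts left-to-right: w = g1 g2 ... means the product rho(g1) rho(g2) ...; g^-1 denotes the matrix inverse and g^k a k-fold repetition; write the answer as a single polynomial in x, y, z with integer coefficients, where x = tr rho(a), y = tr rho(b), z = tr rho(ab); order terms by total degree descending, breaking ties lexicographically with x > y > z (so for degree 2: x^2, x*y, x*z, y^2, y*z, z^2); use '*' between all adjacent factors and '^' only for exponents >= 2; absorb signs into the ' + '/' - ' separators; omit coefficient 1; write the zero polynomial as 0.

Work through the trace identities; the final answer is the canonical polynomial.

-x^3*y^3*z^2 + 2*x^4*y^2*z + 2*x^2*y^4*z + x^2*y^2*z^3 - x^5*y - 2*x^3*y^3 - x^3*y*z^2 - x*y^5 - 7*x^2*y^2*z - y^4*z - y^2*z^3 + 6*x^3*y + 6*x*y^3 + 3*x*y*z^2 - x^2*z + 3*y^2*z - 8*x*y + z

and tr(a b a b) = tr(a b) tr(a b) - tr(1)   [split at a repeated a] = z^2 - 2
and tr(a b a) = tr(a) tr(b a) - tr(b)   [square of a] = x*z - y
next, tr(b^2 a b a) = tr(b) tr(a b a b) - tr(a b a)   [square of b] = y*z^2 - x*z - y
next, tr(b a b) = tr(b) tr(a b) - tr(a)   [square of b] = y*z - x
tr(b^2 a b) = tr(b) tr(b a b) - tr(b a)   [square of b] = y^2*z - x*y - z
next, tr(b^2 a b a^2) = tr(a) tr(b^2 a b a) - tr(b^2 a b)   [square of a] = x*y*z^2 - x^2*z - y^2*z + z
next, tr(b a^3 b^2 a) = tr(a) tr(b^2 a b a^2) - tr(b^2 a b a)   [square of a] = x^2*y*z^2 - x^3*z - x*y^2*z - y*z^2 + 2*x*z + y
tr(b^2) = tr(b) tr(b) - tr(1)   [square of b] = y^2 - 2
and tr(a b^2 a) = tr(a) tr(b^2 a) - tr(b^2)   [square of a] = x*y*z - x^2 - y^2 + 2
next, tr(b^2 a b^2 a) = tr(b) tr(a b^2 a b) - tr(a b^2 a)   [square of b] = y^2*z^2 - 2*x*y*z + x^2 - 2
and tr(b^2 a b^2) = tr(b) tr(b^2 a b) - tr(b^2 a)   [square of b] = y^3*z - x*y^2 - 2*y*z + x
next, tr(b^2 a^2 b^2 a) = tr(a) tr(b^2 a b^2 a) - tr(b^2 a b^2)   [square of a] = x*y^2*z^2 - 2*x^2*y*z - y^3*z + x^3 + x*y^2 + 2*y*z - 3*x
tr(b^3) = tr(b) tr(b^2) - tr(b)   [square of b] = y^3 - 3*y
tr(a^2 b^3) = tr(a) tr(b^3 a) - tr(b^3)   [square of a] = x*y^2*z - x^2*y - y^3 - x*z + 3*y
next, tr(b^2 a^2 b^2) = tr(b) tr(a^2 b^3) - tr(a^2 b^2)   [square of b] = x*y^3*z - x^2*y^2 - y^4 - 2*x*y*z + x^2 + 4*y^2 - 2
next, tr(b^2 a^2 b^2 a^2) = tr(a) tr(b^2 a^2 b^2 a) - tr(b^2 a^2 b^2)   [square of a] = x^2*y^2*z^2 - 2*x^3*y*z - 2*x*y^3*z + x^4 + 2*x^2*y^2 + y^4 + 4*x*y*z - 4*x^2 - 4*y^2 + 2
tr(a b^2 a^3 b^2 a) = tr(a) tr(b^2 a^2 b^2 a^2) - tr(b^2 a^2 b^2 a)   [square of a] = x^3*y^2*z^2 - 2*x^4*y*z - 2*x^2*y^3*z + x^5 + 2*x^3*y^2 + x*y^4 - x*y^2*z^2 + 6*x^2*y*z + y^3*z - 5*x^3 - 5*x*y^2 - 2*y*z + 5*x
next, tr(b a b a b a) = tr(b a b a) tr(b a) - tr(a b)   [split at a repeated b] = z^3 - 3*z
next, tr(a b a b a^2 b) = tr(a) tr(b a b a b a) - tr(b a b a b)   [square of a] = x*z^3 - y*z^2 - 2*x*z + y
and tr(b a b a^2) = tr(a) tr(b a b a) - tr(b a b)   [square of a] = x*z^2 - y*z - x
tr(a b a b a^2) = tr(a) tr(b a b a^2) - tr(b a b a)   [square of a] = x^2*z^2 - x*y*z - x^2 - z^2 + 2
and tr(a^2 b^2 a b a b) = tr(b) tr(a b a b a^2 b) - tr(a b a b a^2)   [square of b] = x*y*z^3 - x^2*z^2 - y^2*z^2 - x*y*z + x^2 + y^2 + z^2 - 2
and tr(a b^2 a b a b^2 a) = tr(b) tr(a^2 b^2 a b a b) - tr(a^2 b^2 a b a)   [square of b] = x*y^2*z^3 - 2*x^2*y*z^2 - y^3*z^2 + x^3*z + x^2*y + y^3 + 2*y*z^2 - 2*x*z - 3*y
and tr(a b a b^2 a b) = tr(b) tr(a b a b a b) - tr(a b a b a)   [square of b] = y*z^3 - x*z^2 - 2*y*z + x
tr(a b a b^2 a) = tr(a) tr(b a b^2 a) - tr(b a b^2)   [square of a] = x*y*z^2 - x^2*z - y^2*z + z
tr(a b^2 a b a b^2) = tr(b) tr(a b a b^2 a b) - tr(a b a b^2 a)   [square of b] = y^2*z^3 - 2*x*y*z^2 + x^2*z - y^2*z + x*y - z
tr(a b^2 a^3 b^2 a b) = tr(a) tr(a b^2 a b a b^2 a) - tr(a b^2 a b a b^2)   [square of a] = x^2*y^2*z^3 - 2*x^3*y*z^2 - x*y^3*z^2 + x^4*z - y^2*z^3 + x^3*y + x*y^3 + 4*x*y*z^2 - 3*x^2*z + y^2*z - 4*x*y + z
next, tr(b^2 a^3 b^2 a b^-1 a) = tr(a b^2 a^3 b^2 a) tr(b) - tr(a b^2 a^3 b^2 a b)   [inverse elimination on b] = x^3*y^3*z^2 - 2*x^4*y^2*z - 2*x^2*y^4*z - x^2*y^2*z^3 + x^5*y + 2*x^3*y^3 + 2*x^3*y*z^2 + x*y^5 - x^4*z + 6*x^2*y^2*z + y^4*z + y^2*z^3 - 6*x^3*y - 6*x*y^3 - 4*x*y*z^2 + 3*x^2*z - 3*y^2*z + 9*x*y - z
tr(a b^-1 a^-1 b^2 a^3 b^2) = tr(b^2 a^3 b^2 a b^-1) tr(a) - tr(b^2 a^3 b^2 a b^-1 a)   [inverse elimination on a] = -x^3*y^3*z^2 + 2*x^4*y^2*z + 2*x^2*y^4*z + x^2*y^2*z^3 - x^5*y - 2*x^3*y^3 - x^3*y*z^2 - x*y^5 - 7*x^2*y^2*z - y^4*z - y^2*z^3 + 6*x^3*y + 6*x*y^3 + 3*x*y*z^2 - x^2*z + 3*y^2*z - 8*x*y + z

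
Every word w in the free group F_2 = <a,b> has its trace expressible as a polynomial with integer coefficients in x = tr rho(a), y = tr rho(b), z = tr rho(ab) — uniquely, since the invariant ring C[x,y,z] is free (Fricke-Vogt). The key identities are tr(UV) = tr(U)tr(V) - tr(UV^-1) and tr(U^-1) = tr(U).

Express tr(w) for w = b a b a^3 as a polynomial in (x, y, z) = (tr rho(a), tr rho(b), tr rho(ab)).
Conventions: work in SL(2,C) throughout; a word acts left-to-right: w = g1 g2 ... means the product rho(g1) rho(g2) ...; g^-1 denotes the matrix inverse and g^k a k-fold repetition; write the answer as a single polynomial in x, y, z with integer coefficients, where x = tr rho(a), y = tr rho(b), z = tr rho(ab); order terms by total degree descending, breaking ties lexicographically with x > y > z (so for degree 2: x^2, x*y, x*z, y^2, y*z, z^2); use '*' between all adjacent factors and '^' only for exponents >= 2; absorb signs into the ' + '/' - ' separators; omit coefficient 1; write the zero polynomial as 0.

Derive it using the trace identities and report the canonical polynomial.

x^2*z^2 - x*y*z - x^2 - z^2 + 2

next, tr(b a b a) = tr(a b)*tr(a b) - tr(1) = z^2 - 2
tr(b a b) = tr(b)*tr(a b) - tr(a) = y*z - x
and tr(b a b a^2) = tr(a)*tr(b a b a) - tr(b a b) = x*z^2 - y*z - x
tr(b a b a^3) = tr(a)*tr(b a b a^2) - tr(b a b a) = x^2*z^2 - x*y*z - x^2 - z^2 + 2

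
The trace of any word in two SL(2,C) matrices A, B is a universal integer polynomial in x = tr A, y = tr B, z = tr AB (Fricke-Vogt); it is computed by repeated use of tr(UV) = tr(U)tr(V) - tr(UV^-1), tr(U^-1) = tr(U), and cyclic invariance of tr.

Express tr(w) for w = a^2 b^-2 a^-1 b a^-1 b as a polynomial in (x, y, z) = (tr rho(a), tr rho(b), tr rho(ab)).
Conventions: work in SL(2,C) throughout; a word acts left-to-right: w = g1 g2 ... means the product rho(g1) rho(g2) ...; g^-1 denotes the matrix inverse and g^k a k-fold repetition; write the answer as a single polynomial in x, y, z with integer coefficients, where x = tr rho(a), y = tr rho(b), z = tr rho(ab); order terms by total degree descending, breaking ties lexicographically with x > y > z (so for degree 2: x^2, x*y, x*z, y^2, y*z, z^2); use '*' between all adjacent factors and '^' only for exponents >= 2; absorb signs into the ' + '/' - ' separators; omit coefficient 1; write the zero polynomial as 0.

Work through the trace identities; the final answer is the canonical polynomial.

-x^3*y^3*z + x^4*y^2 + x^2*y^4 + 2*x^2*y^2*z^2 - x^3*y*z - x*y^3*z - x*y*z^3 - 4*x^2*y^2 + 3*x*y*z + x^2 + y^2 + z^2 - 2

tr(b^2 a) = tr(b) tr(a b) - tr(a)  (reduce the b square) = y*z - x
tr(a^2 b) = tr(a) tr(b a) - tr(b)  (reduce the a square) = x*z - y
so tr(a^2) = tr(a) tr(a) - tr(1)  (reduce the a square) = x^2 - 2
reduce: tr(b a^2 b) = tr(b) tr(a^2 b) - tr(a^2)  (reduce the b square) = x*y*z - x^2 - y^2 + 2
tr(b^2 a^2 b) = tr(b) tr(b a^2 b) - tr(b a^2)  (reduce the b square) = x*y^2*z - x^2*y - y^3 - x*z + 3*y
reduce: tr(b a b a) = tr(b a) tr(b a) - tr(1)  (split on b) = z^2 - 2
tr(a^2 b a b) = tr(a) tr(b a b a) - tr(b a b)  (reduce the a square) = x*z^2 - y*z - x
tr(a^2 b a) = tr(a) tr(b a^2) - tr(b a)  (reduce the a square) = x^2*z - x*y - z
tr(b^2 a^2 b a) = tr(b) tr(a^2 b a b) - tr(a^2 b a)  (reduce the b square) = x*y*z^2 - x^2*z - y^2*z + z
reduce: tr(a^-1 b^2 a^2 b) = tr(b^2 a^2 b) tr(a) - tr(b^2 a^2 b a)  (eliminate a^-1) = x^2*y^2*z - x^3*y - x*y^3 - x*y*z^2 + y^2*z + 3*x*y - z
tr(a^-1 b^2 a^2 b^-1) = tr(a^-1 b^2 a^2) tr(b) - tr(a^-1 b^2 a^2 b)  (eliminate b^-1) = -x^2*y^2*z + x^3*y + x*y^3 + x*y*z^2 - 4*x*y + z
reduce: tr(b a^2 b^-2 a^-1 b) = tr(a^-1 b^2 a^2 b^-1) tr(b) - tr(a^-1 b^2 a^2)  (eliminate b^-1) = -x^2*y^3*z + x^3*y^2 + x*y^4 + x*y^2*z^2 - 4*x*y^2 + x
reduce: tr(a b a b a^2) = tr(a) tr(b a b a^2) - tr(b a b a)  (reduce the a square) = x^2*z^2 - x*y*z - x^2 - z^2 + 2
so tr(b a b a b a) = tr(a b) tr(a b a b) - tr(a^-1 b^-1)  (split on a) = z^3 - 3*z
so tr(b a b a b) = tr(b) tr(a b a b) - tr(a b a)  (reduce the b square) = y*z^2 - x*z - y
reduce: tr(a b a b a^2 b) = tr(a) tr(b a b a b a) - tr(b a b a b)  (reduce the a square) = x*z^3 - y*z^2 - 2*x*z + y
so tr(b a b a^2 b^-1 a) = tr(a b a b a^2) tr(b) - tr(a b a b a^2 b)  (eliminate b^-1) = x^2*y*z^2 - x*y^2*z - x*z^3 - x^2*y + 2*x*z + y
tr(a^-1 b a b a^2 b^-1) = tr(b a b a^2 b^-1) tr(a) - tr(b a b a^2 b^-1 a)  (eliminate a^-1) = -x^2*y*z^2 + x^3*z + x*y^2*z + x*z^3 - 3*x*z - y
reduce: tr(b a^2 b^-2 a^-1 b a) = tr(a^-1 b a b a^2 b^-1) tr(b) - tr(a^-1 b a b a^2)  (eliminate b^-1) = -x^2*y^2*z^2 + x^3*y*z + x*y^3*z + x*y*z^3 - 3*x*y*z - y^2 - z^2 + 2
tr(a^2 b^-2 a^-1 b a^-1 b) = tr(b a^2 b^-2 a^-1 b) tr(a) - tr(b a^2 b^-2 a^-1 b a)  (eliminate a^-1) = -x^3*y^3*z + x^4*y^2 + x^2*y^4 + 2*x^2*y^2*z^2 - x^3*y*z - x*y^3*z - x*y*z^3 - 4*x^2*y^2 + 3*x*y*z + x^2 + y^2 + z^2 - 2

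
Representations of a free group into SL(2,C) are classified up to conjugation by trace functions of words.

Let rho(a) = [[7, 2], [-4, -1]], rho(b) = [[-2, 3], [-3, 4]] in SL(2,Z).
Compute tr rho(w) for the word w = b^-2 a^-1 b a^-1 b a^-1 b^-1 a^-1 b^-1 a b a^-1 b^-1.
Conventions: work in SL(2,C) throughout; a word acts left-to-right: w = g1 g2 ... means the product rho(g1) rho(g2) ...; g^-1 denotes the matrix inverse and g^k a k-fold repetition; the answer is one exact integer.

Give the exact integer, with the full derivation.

rho(b^-1) = [[4, -3], [3, -2]]
... * rho(b^-1) = [[4, -3], [3, -2]]  ->  [[7, -6], [6, -5]]
... * rho(a^-1) = [[-1, -2], [4, 7]]  ->  [[-31, -56], [-26, -47]]
... * rho(b) = [[-2, 3], [-3, 4]]  ->  [[230, -317], [193, -266]]
... * rho(a^-1) = [[-1, -2], [4, 7]]  ->  [[-1498, -2679], [-1257, -2248]]
... * rho(b) = [[-2, 3], [-3, 4]]  ->  [[11033, -15210], [9258, -12763]]
... * rho(a^-1) = [[-1, -2], [4, 7]]  ->  [[-71873, -128536], [-60310, -107857]]
... * rho(b^-1) = [[4, -3], [3, -2]]  ->  [[-673100, 472691], [-564811, 396644]]
... * rho(a^-1) = [[-1, -2], [4, 7]]  ->  [[2563864, 4655037], [2151387, 3906130]]
... * rho(b^-1) = [[4, -3], [3, -2]]  ->  [[24220567, -17001666], [20323938, -14266421]]
... * rho(a) = [[7, 2], [-4, -1]]  ->  [[237550633, 65442800], [199333250, 54914297]]
... * rho(b) = [[-2, 3], [-3, 4]]  ->  [[-671429666, 974423099], [-563409391, 817656938]]
... * rho(a^-1) = [[-1, -2], [4, 7]]  ->  [[4569122062, 8163821025], [3834037143, 6850417348]]
... * rho(b^-1) = [[4, -3], [3, -2]]  ->  [[42767951323, -30035008236], [35887400616, -25202946125]]
tr = 42767951323 + -25202946125 = 17565005198

17565005198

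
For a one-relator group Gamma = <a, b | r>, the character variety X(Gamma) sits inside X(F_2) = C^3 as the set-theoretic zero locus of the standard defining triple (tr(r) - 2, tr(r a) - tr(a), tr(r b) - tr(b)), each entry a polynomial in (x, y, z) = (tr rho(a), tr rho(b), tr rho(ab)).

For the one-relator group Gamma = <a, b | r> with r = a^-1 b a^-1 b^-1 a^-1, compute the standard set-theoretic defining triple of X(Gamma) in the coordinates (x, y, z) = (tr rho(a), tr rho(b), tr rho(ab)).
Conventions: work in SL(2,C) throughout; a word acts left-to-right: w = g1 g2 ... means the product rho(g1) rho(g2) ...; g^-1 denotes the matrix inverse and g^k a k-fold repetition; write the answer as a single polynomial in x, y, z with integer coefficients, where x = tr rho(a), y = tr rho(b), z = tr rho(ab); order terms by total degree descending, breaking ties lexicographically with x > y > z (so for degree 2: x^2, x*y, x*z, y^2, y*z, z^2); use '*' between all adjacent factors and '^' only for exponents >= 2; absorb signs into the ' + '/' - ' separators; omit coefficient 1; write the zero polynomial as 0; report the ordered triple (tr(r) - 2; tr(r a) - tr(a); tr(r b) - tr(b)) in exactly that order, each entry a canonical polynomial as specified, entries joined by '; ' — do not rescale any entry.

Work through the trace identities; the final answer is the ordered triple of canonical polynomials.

tr(a^-1) = tr(a) = x
tr(b a b) = tr(b) tr(a b) - tr(a) = y*z - x
reduce: tr(b a b a) = tr(a b) tr(a b) - tr(1)   [split at repeated a] = z^2 - 2
tr(a^-1 b a b) = tr(b a b) tr(a) - tr(b a b a) = x*y*z - x^2 - z^2 + 2
tr(b^-1 a^-1 b a) = tr(a^-1 b a) tr(b) - tr(a^-1 b a b) = -x*y*z + x^2 + y^2 + z^2 - 2
so tr(b a^-1 b^-1 a^-1) = tr(b^-1 a^-1 b) tr(a) - tr(b^-1 a^-1 b a) = x*y*z - y^2 - z^2 + 2
tr(a^-1 b a^-1 b^-1 a^-1) = tr(b a^-1 b^-1 a^-1) tr(a) - tr(b a^-1 b^-1) = x^2*y*z - x*y^2 - x*z^2 + x
so tr(b a^-1) = tr(b) tr(a) - tr(b a)   [inverse elimination on a] = x*y - z
tr(b^2) = tr(b) tr(b) - tr(1)   [square of b] = y^2 - 2
tr(a b^2 a) = tr(a) tr(b^2 a) - tr(b^2)   [square of a] = x*y*z - x^2 - y^2 + 2
tr(a b a) = tr(a) tr(b a) - tr(b)   [square of a] = x*z - y
tr(a b^2 a b) = tr(b) tr(a b a b) - tr(a b a)   [square of b] = y*z^2 - x*z - y
so tr(b^-1 a b^2 a) = tr(a b^2 a) tr(b) - tr(a b^2 a b)   [inverse elimination on b] = x*y^2*z - x^2*y - y^3 - y*z^2 + x*z + 3*y
tr(b^2 a^-1 b^-1 a) = tr(b^-1 a b^2) tr(a) - tr(b^-1 a b^2 a)   [inverse elimination on a] = -x*y^2*z + x^2*y + y^3 + y*z^2 - 3*y
tr(b a^-1 b^-1 a^-1 b) = tr(b^2 a^-1 b^-1) tr(a) - tr(b^2 a^-1 b^-1 a)   [inverse elimination on a] = x*y^2*z - y^3 - y*z^2 - x*z + 3*y
tr(a^-1 b a b a^-1) = tr(a^-1 b a b) tr(a) - tr(a^-1 b a b a)   [inverse elimination on a] = x^2*y*z - x^3 - x*z^2 - y*z + 3*x
reduce: tr(b a b^2) = tr(b) tr(a b^2) - tr(a b)   [square of b] = y^2*z - x*y - z
so tr(b a^-1 b a b) = tr(b a b^2) tr(a) - tr(b a b^2 a)   [inverse elimination on a] = x*y^2*z - x^2*y - y*z^2 + y
reduce: tr(b a b a b a) = tr(b a b a) tr(b a) - tr(a b)   [split at a repeated b] = z^3 - 3*z
reduce: tr(b a^-1 b a b a) = tr(b a b a b) tr(a) - tr(b a b a b a)   [inverse elimination on a] = x*y*z^2 - x^2*z - z^3 - x*y + 3*z
reduce: tr(a^-1 b a b a^-1 b) = tr(b a^-1 b a b) tr(a) - tr(b a^-1 b a b a)   [inverse elimination on a] = x^2*y^2*z - x^3*y - 2*x*y*z^2 + x^2*z + z^3 + 2*x*y - 3*z
reduce: tr(b a^-1 b^-1 a^-1 b a) = tr(a^-1 b a b a^-1) tr(b) - tr(a^-1 b a b a^-1 b)   [inverse elimination on b] = x*y*z^2 - x^2*z - y^2*z - z^3 + x*y + 3*z
reduce: tr(a^-1 b a^-1 b^-1 a^-1 b) = tr(b a^-1 b^-1 a^-1 b) tr(a) - tr(b a^-1 b^-1 a^-1 b a)   [inverse elimination on a] = x^2*y^2*z - x*y^3 - 2*x*y*z^2 + y^2*z + z^3 + 2*x*y - 3*z
assemble the triple (tr(r) - 2; tr(r a) - x; tr(r b) - y)

x^2*y*z - x*y^2 - x*z^2 + x - 2; x*y*z - y^2 - z^2 - x + 2; x^2*y^2*z - x*y^3 - 2*x*y*z^2 + y^2*z + z^3 + 2*x*y - y - 3*z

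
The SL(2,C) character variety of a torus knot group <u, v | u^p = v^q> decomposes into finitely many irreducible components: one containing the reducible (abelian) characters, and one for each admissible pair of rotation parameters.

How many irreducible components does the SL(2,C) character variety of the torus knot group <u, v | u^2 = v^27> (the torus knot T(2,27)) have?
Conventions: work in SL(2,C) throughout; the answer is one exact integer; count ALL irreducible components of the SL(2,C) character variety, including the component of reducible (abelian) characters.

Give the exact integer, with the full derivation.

For T(2,27): irreducibility forces the central element u^2 = v^27 to one of +I, -I.
So on each irreducible component the traces are pinned: tr(u) = 2*cos(pi*alpha/2) with 1 <= alpha <= 1, tr(v) = 2*cos(pi*beta/27) with 1 <= beta <= 26.
The two central values (-1)^alpha I and (-1)^beta I must be the same matrix, so alpha and beta share a parity.
count pairs: odd alpha (1 choices) x odd beta (13), plus even alpha (0) x even beta (13): 1*13 + 0*13 = 13.
Total: 13 irreducible-character components + 1 reducible (abelian) component = 14.

14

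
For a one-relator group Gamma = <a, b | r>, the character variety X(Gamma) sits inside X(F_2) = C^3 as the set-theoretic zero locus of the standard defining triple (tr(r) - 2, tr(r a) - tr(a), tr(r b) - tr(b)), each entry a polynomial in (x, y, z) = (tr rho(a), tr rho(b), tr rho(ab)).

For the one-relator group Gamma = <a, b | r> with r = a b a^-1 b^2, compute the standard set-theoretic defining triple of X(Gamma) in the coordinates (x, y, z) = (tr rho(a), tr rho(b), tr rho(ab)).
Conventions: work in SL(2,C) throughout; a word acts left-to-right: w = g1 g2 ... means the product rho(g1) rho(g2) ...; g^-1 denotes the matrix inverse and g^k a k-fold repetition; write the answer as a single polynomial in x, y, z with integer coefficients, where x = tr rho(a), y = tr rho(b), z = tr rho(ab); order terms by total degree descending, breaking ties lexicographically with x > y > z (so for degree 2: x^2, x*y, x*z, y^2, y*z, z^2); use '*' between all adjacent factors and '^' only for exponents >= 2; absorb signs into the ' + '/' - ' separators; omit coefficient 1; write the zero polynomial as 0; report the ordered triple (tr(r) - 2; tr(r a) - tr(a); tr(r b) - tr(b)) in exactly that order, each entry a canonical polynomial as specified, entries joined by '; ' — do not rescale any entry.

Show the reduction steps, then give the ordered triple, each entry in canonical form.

apply: trace(b a b) = trace(b) trace(a b) - trace(a)   [square of b] = y*z - x
apply: trace(b^2 a b) = trace(b) trace(b a b) - trace(b a)   [square of b] = y^2*z - x*y - z
trace(a b a b) = trace(a b) trace(a b) - trace(1)   [split at a repeated a] = z^2 - 2
trace(a b a) = trace(a) trace(b a) - trace(b)   [square of a] = x*z - y
apply: trace(b^2 a b a) = trace(b) trace(a b a b) - trace(a b a)   [square of b] = y*z^2 - x*z - y
use: trace(a b a^-1 b^2) = trace(b^2 a b) trace(a) - trace(b^2 a b a)   [inverse elimination on a] = x*y^2*z - x^2*y - y*z^2 + y
trace(b^2) = trace(b) trace(b) - trace(1) = y^2 - 2
trace(b^3) = trace(b) trace(b^2) - trace(b) = y^3 - 3*y
trace(b^2 a^2 b) = trace(a) trace(b^3 a) - trace(b^3) = x*y^2*z - x^2*y - y^3 - x*z + 3*y
use: trace(a^2 b a b) = trace(a) trace(b a b a) - trace(b a b) = x*z^2 - y*z - x
trace(a^2 b a) = trace(a) trace(a b a) - trace(a b) = x^2*z - x*y - z
apply: trace(b^2 a^2 b a) = trace(b) trace(a^2 b a b) - trace(a^2 b a) = x*y*z^2 - x^2*z - y^2*z + z
use: trace(a b a^-1 b^2 a) = trace(b^2 a^2 b) trace(a) - trace(b^2 a^2 b a) = x^2*y^2*z - x^3*y - x*y^3 - x*y*z^2 + y^2*z + 3*x*y - z
apply: trace(b^3 a b) = trace(b) trace(b a b^2) - trace(b a b)  (reduce the b square) = y^3*z - x*y^2 - 2*y*z + x
apply: trace(b^3 a b a) = trace(b) trace(b a b a b) - trace(b a b a)  (reduce the b square) = y^2*z^2 - x*y*z - y^2 - z^2 + 2
trace(a b a^-1 b^3) = trace(b^3 a b) trace(a) - trace(b^3 a b a)  (eliminate a^-1) = x*y^3*z - x^2*y^2 - y^2*z^2 - x*y*z + x^2 + y^2 + z^2 - 2
assemble the triple (trace(r) - 2; trace(r a) - x; trace(r b) - y)

x*y^2*z - x^2*y - y*z^2 + y - 2; x^2*y^2*z - x^3*y - x*y^3 - x*y*z^2 + y^2*z + 3*x*y - x - z; x*y^3*z - x^2*y^2 - y^2*z^2 - x*y*z + x^2 + y^2 + z^2 - y - 2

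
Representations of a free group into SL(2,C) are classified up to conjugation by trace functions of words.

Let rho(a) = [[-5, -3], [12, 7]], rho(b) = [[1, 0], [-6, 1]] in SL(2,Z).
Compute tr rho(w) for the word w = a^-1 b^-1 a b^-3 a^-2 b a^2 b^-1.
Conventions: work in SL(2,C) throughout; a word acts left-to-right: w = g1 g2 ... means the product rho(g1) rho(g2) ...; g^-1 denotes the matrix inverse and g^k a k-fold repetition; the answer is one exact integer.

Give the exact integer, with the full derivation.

-1278826

rho(a^-1) = [[7, 3], [-12, -5]]
... * rho(b^-1) = [[1, 0], [6, 1]]  ->  [[25, 3], [-42, -5]]
... * rho(a) = [[-5, -3], [12, 7]]  ->  [[-89, -54], [150, 91]]
... * rho(b^-1) = [[1, 0], [6, 1]]  ->  [[-413, -54], [696, 91]]
... * rho(b^-1) = [[1, 0], [6, 1]]  ->  [[-737, -54], [1242, 91]]
... * rho(b^-1) = [[1, 0], [6, 1]]  ->  [[-1061, -54], [1788, 91]]
... * rho(a^-1) = [[7, 3], [-12, -5]]  ->  [[-6779, -2913], [11424, 4909]]
... * rho(a^-1) = [[7, 3], [-12, -5]]  ->  [[-12497, -5772], [21060, 9727]]
... * rho(b) = [[1, 0], [-6, 1]]  ->  [[22135, -5772], [-37302, 9727]]
... * rho(a) = [[-5, -3], [12, 7]]  ->  [[-179939, -106809], [303234, 179995]]
... * rho(a) = [[-5, -3], [12, 7]]  ->  [[-382013, -207846], [643770, 350263]]
... * rho(b^-1) = [[1, 0], [6, 1]]  ->  [[-1629089, -207846], [2745348, 350263]]
tr = -1629089 + 350263 = -1278826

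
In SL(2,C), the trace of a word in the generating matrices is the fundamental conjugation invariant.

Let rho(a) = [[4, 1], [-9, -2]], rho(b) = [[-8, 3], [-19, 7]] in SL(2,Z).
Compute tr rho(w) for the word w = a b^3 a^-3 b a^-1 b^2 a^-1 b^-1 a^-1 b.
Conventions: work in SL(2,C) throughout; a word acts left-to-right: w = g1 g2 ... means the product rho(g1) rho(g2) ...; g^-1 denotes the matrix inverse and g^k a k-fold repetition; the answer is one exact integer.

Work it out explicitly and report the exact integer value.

137845528

rho(a) = [[4, 1], [-9, -2]]
... * rho(b) = [[-8, 3], [-19, 7]]  ->  [[-51, 19], [110, -41]]
... * rho(b) = [[-8, 3], [-19, 7]]  ->  [[47, -20], [-101, 43]]
... * rho(b) = [[-8, 3], [-19, 7]]  ->  [[4, 1], [-9, -2]]
... * rho(a^-1) = [[-2, -1], [9, 4]]  ->  [[1, 0], [0, 1]]
... * rho(a^-1) = [[-2, -1], [9, 4]]  ->  [[-2, -1], [9, 4]]
... * rho(a^-1) = [[-2, -1], [9, 4]]  ->  [[-5, -2], [18, 7]]
... * rho(b) = [[-8, 3], [-19, 7]]  ->  [[78, -29], [-277, 103]]
... * rho(a^-1) = [[-2, -1], [9, 4]]  ->  [[-417, -194], [1481, 689]]
... * rho(b) = [[-8, 3], [-19, 7]]  ->  [[7022, -2609], [-24939, 9266]]
... * rho(b) = [[-8, 3], [-19, 7]]  ->  [[-6605, 2803], [23458, -9955]]
... * rho(a^-1) = [[-2, -1], [9, 4]]  ->  [[38437, 17817], [-136511, -63278]]
... * rho(b^-1) = [[7, -3], [19, -8]]  ->  [[607582, -257847], [-2157859, 915757]]
... * rho(a^-1) = [[-2, -1], [9, 4]]  ->  [[-3535787, -1638970], [12557531, 5820887]]
... * rho(b) = [[-8, 3], [-19, 7]]  ->  [[59426726, -22080151], [-211057101, 78418802]]
tr = 59426726 + 78418802 = 137845528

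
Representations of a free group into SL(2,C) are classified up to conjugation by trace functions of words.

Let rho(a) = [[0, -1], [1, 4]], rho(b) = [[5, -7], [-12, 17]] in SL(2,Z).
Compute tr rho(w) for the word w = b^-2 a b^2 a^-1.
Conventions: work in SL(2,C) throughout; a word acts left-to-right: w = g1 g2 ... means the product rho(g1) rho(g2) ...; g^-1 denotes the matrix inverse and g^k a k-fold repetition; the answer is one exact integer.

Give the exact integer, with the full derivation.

-289914

rho(b^-1) = [[17, 7], [12, 5]]
... * rho(b^-1) = [[17, 7], [12, 5]]  ->  [[373, 154], [264, 109]]
... * rho(a) = [[0, -1], [1, 4]]  ->  [[154, 243], [109, 172]]
... * rho(b) = [[5, -7], [-12, 17]]  ->  [[-2146, 3053], [-1519, 2161]]
... * rho(b) = [[5, -7], [-12, 17]]  ->  [[-47366, 66923], [-33527, 47370]]
... * rho(a^-1) = [[4, 1], [-1, 0]]  ->  [[-256387, -47366], [-181478, -33527]]
tr = -256387 + -33527 = -289914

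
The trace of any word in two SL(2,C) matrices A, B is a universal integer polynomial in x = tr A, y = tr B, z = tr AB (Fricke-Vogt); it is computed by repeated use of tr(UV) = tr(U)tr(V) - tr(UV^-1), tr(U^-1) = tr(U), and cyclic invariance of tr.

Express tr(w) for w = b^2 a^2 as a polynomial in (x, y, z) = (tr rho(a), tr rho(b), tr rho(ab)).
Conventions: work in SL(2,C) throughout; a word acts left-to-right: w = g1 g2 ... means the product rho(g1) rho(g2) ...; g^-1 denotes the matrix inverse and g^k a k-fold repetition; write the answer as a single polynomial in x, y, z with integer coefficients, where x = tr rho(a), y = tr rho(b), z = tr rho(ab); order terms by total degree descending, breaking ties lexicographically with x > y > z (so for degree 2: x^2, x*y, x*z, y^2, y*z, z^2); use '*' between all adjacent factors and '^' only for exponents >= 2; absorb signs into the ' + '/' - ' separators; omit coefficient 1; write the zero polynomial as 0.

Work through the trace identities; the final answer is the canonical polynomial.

next, trace(b^2 a) = trace(b)*trace(a b) - trace(a)  (reduce the b square) = y*z - x
trace(b^2) = trace(b)*trace(b) - trace(1)  (reduce the b square) = y^2 - 2
and trace(b^2 a^2) = trace(a)*trace(b^2 a) - trace(b^2)  (reduce the a square) = x*y*z - x^2 - y^2 + 2

x*y*z - x^2 - y^2 + 2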